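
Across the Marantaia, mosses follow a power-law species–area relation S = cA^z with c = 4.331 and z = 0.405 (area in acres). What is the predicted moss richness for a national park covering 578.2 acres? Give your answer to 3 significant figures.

S = 4.331 × 578.2^0.405
ln S = ln 4.331 + 0.405 × ln 578.2 = 1.4658 + 0.405 × 6.3599 = 4.0416
S = e^4.0416 ≈ 56.92

56.9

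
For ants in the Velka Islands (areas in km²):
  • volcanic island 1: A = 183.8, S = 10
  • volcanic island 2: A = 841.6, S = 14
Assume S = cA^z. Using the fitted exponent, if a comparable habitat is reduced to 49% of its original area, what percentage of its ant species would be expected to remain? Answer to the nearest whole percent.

z = ln(14/10) / ln(841.6/183.8) = 0.3365 / 1.5215 = 0.2212
S_new/S_old = (A_new/A_old)^z = 0.49^0.2212 = exp(0.2212 × -0.7133) = 0.8541

85%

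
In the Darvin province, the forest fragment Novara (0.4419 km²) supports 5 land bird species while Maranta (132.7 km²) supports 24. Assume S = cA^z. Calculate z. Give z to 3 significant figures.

Taking logs: ln S = ln c + z ln A, so z = (ln S₂ − ln S₁)/(ln A₂ − ln A₁).
z = ln(24/5) / ln(132.7/0.4419) = ln(4.8) / ln(300.3) = 1.5686 / 5.7048 = 0.2750

0.275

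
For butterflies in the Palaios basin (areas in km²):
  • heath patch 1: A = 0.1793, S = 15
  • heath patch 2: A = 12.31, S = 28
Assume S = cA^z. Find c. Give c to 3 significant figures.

z = ln(S₂/S₁) / ln(A₂/A₁) = ln(28/15) / ln(12.31/0.1793) = 0.6242 / 4.2291 = 0.1476
c = S₁ / A₁^z = 15 / 0.1793^0.1476 = 15 / 0.776 = 19.33

19.3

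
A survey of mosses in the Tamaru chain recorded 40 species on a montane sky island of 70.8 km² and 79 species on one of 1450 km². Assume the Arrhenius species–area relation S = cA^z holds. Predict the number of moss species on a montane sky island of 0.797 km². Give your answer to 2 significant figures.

15

z = ln(79/40) / ln(1450/70.8) = 0.6806 / 3.0195 = 0.2254
c = 40 / 70.8^0.2254 = 40 / 2.612 = 15.31
S₃ = 15.31 × 0.797^0.2254 = 15.31 × 0.9501 ≈ 14.55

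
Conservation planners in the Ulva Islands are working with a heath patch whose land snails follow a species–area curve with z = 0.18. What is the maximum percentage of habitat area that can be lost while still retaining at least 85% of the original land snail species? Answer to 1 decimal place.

Need (A_new/A_old)^0.18 = 0.85, so A_new/A_old = 0.85^(1/0.18) = 0.85^5.556
ln(A_new/A_old) = ln 0.85 / 0.18 = -0.1625 / 0.18 = -0.9029
A_new/A_old = e^-0.9029 ≈ 0.4054
Fraction that can be lost = 1 − 0.4054 = 0.5946

59.5%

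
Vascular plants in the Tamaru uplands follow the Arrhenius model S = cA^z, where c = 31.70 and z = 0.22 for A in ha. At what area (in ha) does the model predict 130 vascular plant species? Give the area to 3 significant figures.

130 = 31.7 × A^0.22  ⇒  A^0.22 = 130/31.7 = 4.101
ln A = ln(4.101) / 0.22 = 1.4112 / 0.22 = 6.4146
A = e^6.4146 ≈ 610.7 ha

611 ha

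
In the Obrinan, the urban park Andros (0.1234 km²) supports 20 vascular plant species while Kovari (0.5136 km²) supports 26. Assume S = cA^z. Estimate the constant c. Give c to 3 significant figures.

z = ln(S₂/S₁) / ln(A₂/A₁) = ln(26/20) / ln(0.5136/0.1234) = 0.2624 / 1.4260 = 0.1840
c = S₁ / A₁^z = 20 / 0.1234^0.1840 = 20 / 0.6805 = 29.39

29.4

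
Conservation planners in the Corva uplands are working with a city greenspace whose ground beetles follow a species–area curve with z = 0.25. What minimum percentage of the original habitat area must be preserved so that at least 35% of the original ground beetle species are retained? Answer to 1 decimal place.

Need (A_new/A_old)^0.25 = 0.35, so A_new/A_old = 0.35^(1/0.25) = 0.35^4
ln(A_new/A_old) = ln 0.35 / 0.25 = -1.0498 / 0.25 = -4.1993
A_new/A_old = e^-4.1993 ≈ 0.01501

1.5%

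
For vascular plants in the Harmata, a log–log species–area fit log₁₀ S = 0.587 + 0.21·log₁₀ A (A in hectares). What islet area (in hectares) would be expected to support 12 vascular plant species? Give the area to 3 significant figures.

12 = 3.864 × A^0.21  ⇒  A^0.21 = 12/3.864 = 3.106
ln A = ln(3.106) / 0.21 = 1.1333 / 0.21 = 5.3966
A = e^5.3966 ≈ 220.7 hectares

221 hectares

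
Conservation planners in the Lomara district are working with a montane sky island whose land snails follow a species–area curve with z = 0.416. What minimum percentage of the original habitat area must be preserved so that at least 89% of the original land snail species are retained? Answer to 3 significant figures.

Need (A_new/A_old)^0.416 = 0.89, so A_new/A_old = 0.89^(1/0.416) = 0.89^2.404
ln(A_new/A_old) = ln 0.89 / 0.416 = -0.1165 / 0.416 = -0.2801
A_new/A_old = e^-0.2801 ≈ 0.7557

75.6%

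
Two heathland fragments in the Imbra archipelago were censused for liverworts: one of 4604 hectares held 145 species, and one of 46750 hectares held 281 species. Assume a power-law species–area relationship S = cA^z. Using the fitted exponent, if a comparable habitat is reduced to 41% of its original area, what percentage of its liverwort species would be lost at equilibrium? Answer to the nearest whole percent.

22%

z = ln(281/145) / ln(46750/4604) = 0.6616 / 2.3179 = 0.2854
S_new/S_old = (A_new/A_old)^z = 0.41^0.2854 = exp(0.2854 × -0.8916) = 0.7753
Fraction lost = 1 − 0.7753 = 0.2247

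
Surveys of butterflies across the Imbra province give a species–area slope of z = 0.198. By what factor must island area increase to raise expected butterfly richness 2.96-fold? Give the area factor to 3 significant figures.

(A₂/A₁)^0.198 = 2.96, so A₂/A₁ = 2.96^(1/0.198) = 2.96^5.051
ln(A₂/A₁) = ln 2.96 / 0.198 = 1.0852 / 0.198 = 5.4808
A₂/A₁ = e^5.4808 ≈ 240

240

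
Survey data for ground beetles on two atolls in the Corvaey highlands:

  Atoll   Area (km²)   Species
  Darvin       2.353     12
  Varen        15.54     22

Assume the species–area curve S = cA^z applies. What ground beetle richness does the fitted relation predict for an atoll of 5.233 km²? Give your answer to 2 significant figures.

z = ln(22/12) / ln(15.54/2.353) = 0.6061 / 1.8877 = 0.3211
c = 12 / 2.353^0.3211 = 12 / 1.316 = 9.117
S₃ = 9.117 × 5.233^0.3211 = 9.117 × 1.701 ≈ 15.51

16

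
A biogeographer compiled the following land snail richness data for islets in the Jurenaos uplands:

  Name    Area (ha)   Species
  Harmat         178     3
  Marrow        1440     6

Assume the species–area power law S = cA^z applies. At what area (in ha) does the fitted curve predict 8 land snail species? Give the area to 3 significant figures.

z = ln(6/3) / ln(1440/178) = 0.6931 / 2.0906 = 0.3316
c = 3 / 178^0.3316 = 3 / 5.574 = 0.5383
A = (8/0.5383)^(1/0.3316) ⇒ ln A = ln(14.86)/0.3316 = 8.1401
A = e^8.1401 ≈ 3429 ha

3430 ha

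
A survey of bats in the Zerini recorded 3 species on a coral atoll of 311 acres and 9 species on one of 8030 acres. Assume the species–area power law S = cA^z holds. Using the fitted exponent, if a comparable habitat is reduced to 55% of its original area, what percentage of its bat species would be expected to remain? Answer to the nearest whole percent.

82%

z = ln(9/3) / ln(8030/311) = 1.0986 / 3.2511 = 0.3379
S_new/S_old = (A_new/A_old)^z = 0.55^0.3379 = exp(0.3379 × -0.5978) = 0.8171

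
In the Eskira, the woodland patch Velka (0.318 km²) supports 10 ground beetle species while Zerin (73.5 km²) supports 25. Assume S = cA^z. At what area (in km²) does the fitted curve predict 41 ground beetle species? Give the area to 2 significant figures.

1400 km²

z = ln(25/10) / ln(73.5/0.318) = 0.9163 / 5.4430 = 0.1683
c = 10 / 0.318^0.1683 = 10 / 0.8246 = 12.13
A = (41/12.13)^(1/0.1683) ⇒ ln A = ln(3.381)/0.1683 = 7.2359
A = e^7.2359 ≈ 1388 km²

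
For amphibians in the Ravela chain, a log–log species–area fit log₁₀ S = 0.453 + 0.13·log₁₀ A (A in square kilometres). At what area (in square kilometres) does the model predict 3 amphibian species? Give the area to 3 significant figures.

3 = 2.838 × A^0.13  ⇒  A^0.13 = 3/2.838 = 1.057
ln A = ln(1.057) / 0.13 = 0.0555 / 0.13 = 0.4272
A = e^0.4272 ≈ 1.533 square kilometres

1.53 square kilometres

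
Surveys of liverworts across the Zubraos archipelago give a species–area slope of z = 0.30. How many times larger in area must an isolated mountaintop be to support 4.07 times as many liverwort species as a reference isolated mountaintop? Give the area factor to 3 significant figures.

(A₂/A₁)^0.3 = 4.07, so A₂/A₁ = 4.07^(1/0.3) = 4.07^3.333
ln(A₂/A₁) = ln 4.07 / 0.3 = 1.4036 / 0.3 = 4.6788
A₂/A₁ = e^4.6788 ≈ 107.6

108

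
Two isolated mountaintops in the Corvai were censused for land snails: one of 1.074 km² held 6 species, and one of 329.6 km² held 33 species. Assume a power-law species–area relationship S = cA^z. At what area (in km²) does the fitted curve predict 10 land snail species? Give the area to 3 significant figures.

z = ln(33/6) / ln(329.6/1.074) = 1.7047 / 5.7265 = 0.2977
c = 6 / 1.074^0.2977 = 6 / 1.021 = 5.874
A = (10/5.874)^(1/0.2977) ⇒ ln A = ln(1.702)/0.2977 = 1.7873
A = e^1.7873 ≈ 5.973 km²

5.97 km²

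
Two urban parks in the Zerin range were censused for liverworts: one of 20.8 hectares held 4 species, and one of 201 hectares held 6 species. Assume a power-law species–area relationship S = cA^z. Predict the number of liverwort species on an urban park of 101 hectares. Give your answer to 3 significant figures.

5.31

z = ln(6/4) / ln(201/20.8) = 0.4055 / 2.2684 = 0.1787
c = 4 / 20.8^0.1787 = 4 / 1.72 = 2.325
S₃ = 2.325 × 101^0.1787 = 2.325 × 2.282 ≈ 5.306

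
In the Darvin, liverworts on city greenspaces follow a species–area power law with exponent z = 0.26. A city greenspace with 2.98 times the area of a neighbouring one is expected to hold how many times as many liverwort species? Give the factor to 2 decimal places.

1.33

S₂/S₁ = (A₂/A₁)^z = 2.98^0.26
ln(S₂/S₁) = 0.26 × ln 2.98 = 0.26 × 1.0919 = 0.2839
S₂/S₁ = e^0.2839 ≈ 1.328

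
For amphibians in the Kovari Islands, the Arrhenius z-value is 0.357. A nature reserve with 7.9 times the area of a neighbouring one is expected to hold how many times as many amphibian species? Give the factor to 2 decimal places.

2.09

S₂/S₁ = (A₂/A₁)^z = 7.9^0.357
ln(S₂/S₁) = 0.357 × ln 7.9 = 0.357 × 2.0669 = 0.7379
S₂/S₁ = e^0.7379 ≈ 2.091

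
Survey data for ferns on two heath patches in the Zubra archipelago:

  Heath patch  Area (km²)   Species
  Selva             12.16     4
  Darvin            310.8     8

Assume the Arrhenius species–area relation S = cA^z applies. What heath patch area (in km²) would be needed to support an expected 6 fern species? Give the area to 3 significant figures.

z = ln(8/4) / ln(310.8/12.16) = 0.6931 / 3.2410 = 0.2139
c = 4 / 12.16^0.2139 = 4 / 1.706 = 2.344
A = (6/2.344)^(1/0.2139) ⇒ ln A = ln(2.559)/0.2139 = 4.3940
A = e^4.3940 ≈ 80.96 km²

81.0 km²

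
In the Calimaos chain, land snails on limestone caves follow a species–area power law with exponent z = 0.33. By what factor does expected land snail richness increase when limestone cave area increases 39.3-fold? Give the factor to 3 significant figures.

3.36

S₂/S₁ = (A₂/A₁)^z = 39.3^0.33
ln(S₂/S₁) = 0.33 × ln 39.3 = 0.33 × 3.6712 = 1.2115
S₂/S₁ = e^1.2115 ≈ 3.359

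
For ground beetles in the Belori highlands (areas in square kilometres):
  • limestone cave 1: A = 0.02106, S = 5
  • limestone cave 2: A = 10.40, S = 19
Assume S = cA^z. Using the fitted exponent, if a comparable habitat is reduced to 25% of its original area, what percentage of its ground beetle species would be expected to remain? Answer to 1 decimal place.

74.2%

z = ln(19/5) / ln(10.4/0.02106) = 1.3350 / 6.2022 = 0.2152
S_new/S_old = (A_new/A_old)^z = 0.25^0.2152 = exp(0.2152 × -1.3863) = 0.742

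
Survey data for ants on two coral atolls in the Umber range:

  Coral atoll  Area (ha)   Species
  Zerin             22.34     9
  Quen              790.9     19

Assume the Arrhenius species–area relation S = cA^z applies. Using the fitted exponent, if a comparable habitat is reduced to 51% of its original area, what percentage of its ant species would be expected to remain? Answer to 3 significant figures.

z = ln(19/9) / ln(790.9/22.34) = 0.7472 / 3.5668 = 0.2095
S_new/S_old = (A_new/A_old)^z = 0.51^0.2095 = exp(0.2095 × -0.6733) = 0.8684

86.8%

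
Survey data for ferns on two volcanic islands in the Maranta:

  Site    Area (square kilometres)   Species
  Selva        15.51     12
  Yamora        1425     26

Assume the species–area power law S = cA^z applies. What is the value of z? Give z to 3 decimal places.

0.171

Taking logs: ln S = ln c + z ln A, so z = (ln S₂ − ln S₁)/(ln A₂ − ln A₁).
z = ln(26/12) / ln(1425/15.51) = ln(2.167) / ln(91.88) = 0.7732 / 4.5204 = 0.1710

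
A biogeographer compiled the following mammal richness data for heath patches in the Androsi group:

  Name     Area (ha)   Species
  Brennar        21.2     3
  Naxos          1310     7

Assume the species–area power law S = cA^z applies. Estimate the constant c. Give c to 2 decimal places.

z = ln(S₂/S₁) / ln(A₂/A₁) = ln(7/3) / ln(1310/21.2) = 0.8473 / 4.1238 = 0.2055
c = S₁ / A₁^z = 3 / 21.2^0.2055 = 3 / 1.873 = 1.602

1.60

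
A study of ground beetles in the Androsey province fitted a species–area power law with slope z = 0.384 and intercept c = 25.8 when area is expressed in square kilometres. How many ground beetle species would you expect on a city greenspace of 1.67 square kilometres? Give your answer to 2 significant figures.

S = 25.8 × 1.67^0.384 = 25.8 × 1.218 ≈ 31.42

31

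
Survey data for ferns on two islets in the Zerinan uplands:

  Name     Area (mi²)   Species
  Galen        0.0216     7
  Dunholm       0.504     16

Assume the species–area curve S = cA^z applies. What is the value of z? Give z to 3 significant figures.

0.262

Taking logs: ln S = ln c + z ln A, so z = (ln S₂ − ln S₁)/(ln A₂ − ln A₁).
z = ln(16/7) / ln(0.504/0.0216) = ln(2.286) / ln(23.33) = 0.8267 / 3.1499 = 0.2624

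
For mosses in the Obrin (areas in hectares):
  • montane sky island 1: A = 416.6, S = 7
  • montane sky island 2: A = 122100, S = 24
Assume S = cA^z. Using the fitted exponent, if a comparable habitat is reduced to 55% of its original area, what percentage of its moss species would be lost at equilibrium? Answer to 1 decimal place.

z = ln(24/7) / ln(122100/416.6) = 1.2321 / 5.6805 = 0.2169
S_new/S_old = (A_new/A_old)^z = 0.55^0.2169 = exp(0.2169 × -0.5978) = 0.8784
Fraction lost = 1 − 0.8784 = 0.1216

12.2%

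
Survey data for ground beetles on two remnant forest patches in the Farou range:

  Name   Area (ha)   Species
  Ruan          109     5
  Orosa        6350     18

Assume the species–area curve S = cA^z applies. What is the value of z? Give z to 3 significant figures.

Taking logs: ln S = ln c + z ln A, so z = (ln S₂ − ln S₁)/(ln A₂ − ln A₁).
z = ln(18/5) / ln(6350/109) = ln(3.6) / ln(58.26) = 1.2809 / 4.0649 = 0.3151

0.315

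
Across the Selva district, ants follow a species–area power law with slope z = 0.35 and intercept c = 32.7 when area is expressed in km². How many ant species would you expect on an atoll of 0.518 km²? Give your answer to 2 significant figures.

S = 32.7 × 0.518^0.35 = 32.7 × 0.7944 ≈ 25.98

26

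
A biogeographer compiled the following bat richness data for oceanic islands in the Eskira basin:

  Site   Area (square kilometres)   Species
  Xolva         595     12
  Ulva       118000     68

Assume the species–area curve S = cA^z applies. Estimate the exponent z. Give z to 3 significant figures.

0.328

Taking logs: ln S = ln c + z ln A, so z = (ln S₂ − ln S₁)/(ln A₂ − ln A₁).
z = ln(68/12) / ln(118000/595) = ln(5.667) / ln(198.3) = 1.7346 / 5.2899 = 0.3279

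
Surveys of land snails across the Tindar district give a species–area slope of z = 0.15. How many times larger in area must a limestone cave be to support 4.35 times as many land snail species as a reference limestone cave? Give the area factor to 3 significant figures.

18100

(A₂/A₁)^0.15 = 4.35, so A₂/A₁ = 4.35^(1/0.15) = 4.35^6.667
ln(A₂/A₁) = ln 4.35 / 0.15 = 1.4702 / 0.15 = 9.8012
A₂/A₁ = e^9.8012 ≈ 18055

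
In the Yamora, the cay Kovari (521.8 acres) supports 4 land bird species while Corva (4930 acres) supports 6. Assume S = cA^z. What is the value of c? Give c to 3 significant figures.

1.29

z = ln(S₂/S₁) / ln(A₂/A₁) = ln(6/4) / ln(4930/521.8) = 0.4055 / 2.2458 = 0.1805
c = S₁ / A₁^z = 4 / 521.8^0.1805 = 4 / 3.095 = 1.293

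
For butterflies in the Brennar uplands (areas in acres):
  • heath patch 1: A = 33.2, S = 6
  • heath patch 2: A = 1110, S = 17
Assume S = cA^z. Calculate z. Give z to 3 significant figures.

0.297

Taking logs: ln S = ln c + z ln A, so z = (ln S₂ − ln S₁)/(ln A₂ − ln A₁).
z = ln(17/6) / ln(1110/33.2) = ln(2.833) / ln(33.43) = 1.0415 / 3.5096 = 0.2967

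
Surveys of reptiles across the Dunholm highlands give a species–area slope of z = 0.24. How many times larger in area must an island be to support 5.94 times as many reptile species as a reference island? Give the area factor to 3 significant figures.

(A₂/A₁)^0.24 = 5.94, so A₂/A₁ = 5.94^(1/0.24) = 5.94^4.167
ln(A₂/A₁) = ln 5.94 / 0.24 = 1.7817 / 0.24 = 7.4238
A₂/A₁ = e^7.4238 ≈ 1675

1680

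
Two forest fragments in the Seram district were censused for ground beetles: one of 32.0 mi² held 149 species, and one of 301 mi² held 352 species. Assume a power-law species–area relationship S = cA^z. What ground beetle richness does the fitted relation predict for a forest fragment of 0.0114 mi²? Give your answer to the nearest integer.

7

z = ln(352/149) / ln(301/32) = 0.8597 / 2.2414 = 0.3836
c = 149 / 32^0.3836 = 149 / 3.778 = 39.44
S₃ = 39.44 × 0.0114^0.3836 = 39.44 × 0.1798 ≈ 7.089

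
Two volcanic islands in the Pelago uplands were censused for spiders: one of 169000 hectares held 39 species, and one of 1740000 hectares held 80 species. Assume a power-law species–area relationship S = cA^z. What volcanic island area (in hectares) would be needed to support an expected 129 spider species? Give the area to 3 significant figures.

z = ln(80/39) / ln(1740000/169000) = 0.7185 / 2.3317 = 0.3081
c = 39 / 169000^0.3081 = 39 / 40.82 = 0.9555
A = (129/0.9555)^(1/0.3081) ⇒ ln A = ln(135)/0.3081 = 15.9200
A = e^15.9200 ≈ 8203120 hectares

8200000 hectares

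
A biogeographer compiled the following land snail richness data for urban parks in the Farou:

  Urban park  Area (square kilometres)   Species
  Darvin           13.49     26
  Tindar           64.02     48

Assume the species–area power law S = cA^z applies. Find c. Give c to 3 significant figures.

9.33

z = ln(S₂/S₁) / ln(A₂/A₁) = ln(48/26) / ln(64.02/13.49) = 0.6131 / 1.5572 = 0.3937
c = S₁ / A₁^z = 26 / 13.49^0.3937 = 26 / 2.785 = 9.334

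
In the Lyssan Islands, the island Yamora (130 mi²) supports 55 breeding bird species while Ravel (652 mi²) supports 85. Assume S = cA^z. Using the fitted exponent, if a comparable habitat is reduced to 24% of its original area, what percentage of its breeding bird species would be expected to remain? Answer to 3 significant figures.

68.0%

z = ln(85/55) / ln(652/130) = 0.4353 / 1.6125 = 0.2700
S_new/S_old = (A_new/A_old)^z = 0.24^0.2700 = exp(0.2700 × -1.4271) = 0.6803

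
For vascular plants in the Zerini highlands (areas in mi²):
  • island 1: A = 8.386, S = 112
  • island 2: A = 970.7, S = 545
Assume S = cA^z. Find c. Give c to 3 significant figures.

55.2

z = ln(S₂/S₁) / ln(A₂/A₁) = ln(545/112) / ln(970.7/8.386) = 1.5823 / 4.7515 = 0.3330
c = S₁ / A₁^z = 112 / 8.386^0.3330 = 112 / 2.03 = 55.17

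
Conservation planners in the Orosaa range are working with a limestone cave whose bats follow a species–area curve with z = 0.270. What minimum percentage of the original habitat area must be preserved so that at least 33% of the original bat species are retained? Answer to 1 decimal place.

1.6%

Need (A_new/A_old)^0.27 = 0.33, so A_new/A_old = 0.33^(1/0.27) = 0.33^3.704
ln(A_new/A_old) = ln 0.33 / 0.27 = -1.1087 / 0.27 = -4.1062
A_new/A_old = e^-4.1062 ≈ 0.01647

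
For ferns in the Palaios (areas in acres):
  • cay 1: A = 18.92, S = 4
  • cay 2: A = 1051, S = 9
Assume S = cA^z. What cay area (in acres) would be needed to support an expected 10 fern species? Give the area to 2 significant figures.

z = ln(9/4) / ln(1051/18.92) = 0.8109 / 4.0173 = 0.2019
c = 4 / 18.92^0.2019 = 4 / 1.81 = 2.21
A = (10/2.21)^(1/0.2019) ⇒ ln A = ln(4.526)/0.2019 = 7.4794
A = e^7.4794 ≈ 1771 acres

1800 acres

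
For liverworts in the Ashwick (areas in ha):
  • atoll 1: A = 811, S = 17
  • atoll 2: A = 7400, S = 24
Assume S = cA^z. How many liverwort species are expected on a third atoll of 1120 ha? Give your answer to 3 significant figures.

z = ln(24/17) / ln(7400/811) = 0.3448 / 2.2110 = 0.1560
c = 17 / 811^0.1560 = 17 / 2.843 = 5.98
S₃ = 5.98 × 1120^0.1560 = 5.98 × 2.989 ≈ 17.88

17.9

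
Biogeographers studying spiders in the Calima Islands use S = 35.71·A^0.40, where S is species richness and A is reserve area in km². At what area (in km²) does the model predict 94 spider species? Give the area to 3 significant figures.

94 = 35.71 × A^0.4  ⇒  A^0.4 = 94/35.71 = 2.632
ln A = ln(2.632) / 0.4 = 0.9679 / 0.4 = 2.4197
A = e^2.4197 ≈ 11.24 km²

11.2 km²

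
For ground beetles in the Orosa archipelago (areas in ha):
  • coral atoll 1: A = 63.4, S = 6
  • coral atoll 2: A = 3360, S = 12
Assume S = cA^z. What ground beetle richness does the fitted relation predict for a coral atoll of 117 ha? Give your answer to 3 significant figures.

z = ln(12/6) / ln(3360/63.4) = 0.6931 / 3.9702 = 0.1746
c = 6 / 63.4^0.1746 = 6 / 2.064 = 2.908
S₃ = 2.908 × 117^0.1746 = 2.908 × 2.297 ≈ 6.677

6.68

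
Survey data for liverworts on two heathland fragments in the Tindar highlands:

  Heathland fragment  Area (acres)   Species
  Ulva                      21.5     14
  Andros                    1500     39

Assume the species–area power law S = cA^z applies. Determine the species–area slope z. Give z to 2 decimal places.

Taking logs: ln S = ln c + z ln A, so z = (ln S₂ − ln S₁)/(ln A₂ − ln A₁).
z = ln(39/14) / ln(1500/21.5) = ln(2.786) / ln(69.77) = 1.0245 / 4.2452 = 0.2413

0.24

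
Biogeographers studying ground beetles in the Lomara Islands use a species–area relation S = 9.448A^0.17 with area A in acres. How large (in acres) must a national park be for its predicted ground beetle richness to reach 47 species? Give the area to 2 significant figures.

47 = 9.448 × A^0.17  ⇒  A^0.17 = 47/9.448 = 4.975
ln A = ln(4.975) / 0.17 = 1.6043 / 0.17 = 9.4373
A = e^9.4373 ≈ 12548 acres

13000 acres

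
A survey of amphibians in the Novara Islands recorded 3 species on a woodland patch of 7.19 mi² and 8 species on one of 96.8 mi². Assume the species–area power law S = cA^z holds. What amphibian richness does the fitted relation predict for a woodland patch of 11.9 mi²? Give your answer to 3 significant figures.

3.63

z = ln(8/3) / ln(96.8/7.19) = 0.9808 / 2.6000 = 0.3772
c = 3 / 7.19^0.3772 = 3 / 2.105 = 1.425
S₃ = 1.425 × 11.9^0.3772 = 1.425 × 2.545 ≈ 3.628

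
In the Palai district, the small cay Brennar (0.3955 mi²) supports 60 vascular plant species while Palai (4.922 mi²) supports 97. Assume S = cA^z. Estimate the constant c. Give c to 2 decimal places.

71.60

z = ln(S₂/S₁) / ln(A₂/A₁) = ln(97/60) / ln(4.922/0.3955) = 0.4804 / 2.5213 = 0.1905
c = S₁ / A₁^z = 60 / 0.3955^0.1905 = 60 / 0.838 = 71.6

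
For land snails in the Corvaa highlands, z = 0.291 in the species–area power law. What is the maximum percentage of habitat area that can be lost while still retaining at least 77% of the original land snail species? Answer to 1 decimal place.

59.3%

Need (A_new/A_old)^0.291 = 0.77, so A_new/A_old = 0.77^(1/0.291) = 0.77^3.436
ln(A_new/A_old) = ln 0.77 / 0.291 = -0.2614 / 0.291 = -0.8982
A_new/A_old = e^-0.8982 ≈ 0.4073
Fraction that can be lost = 1 − 0.4073 = 0.5927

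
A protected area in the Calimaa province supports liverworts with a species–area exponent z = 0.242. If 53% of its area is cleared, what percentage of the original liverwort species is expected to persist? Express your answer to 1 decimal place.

S_new/S_old = (A_new/A_old)^z = 0.47^0.242
= exp(0.242 × ln 0.47) = exp(0.242 × -0.7550) = exp(-0.1827) ≈ 0.833

83.3%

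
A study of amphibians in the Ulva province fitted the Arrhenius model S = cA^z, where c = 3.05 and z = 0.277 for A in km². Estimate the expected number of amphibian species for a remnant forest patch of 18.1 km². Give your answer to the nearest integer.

S = 3.05 × 18.1^0.277
ln S = ln 3.05 + 0.277 × ln 18.1 = 1.1151 + 0.277 × 2.8959 = 1.9173
S = e^1.9173 ≈ 6.803

7 species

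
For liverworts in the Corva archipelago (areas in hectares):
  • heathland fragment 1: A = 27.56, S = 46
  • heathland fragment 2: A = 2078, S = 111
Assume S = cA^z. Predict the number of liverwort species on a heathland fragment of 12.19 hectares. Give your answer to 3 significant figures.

z = ln(111/46) / ln(2078/27.56) = 0.8809 / 4.3228 = 0.2038
c = 46 / 27.56^0.2038 = 46 / 1.966 = 23.4
S₃ = 23.4 × 12.19^0.2038 = 23.4 × 1.665 ≈ 38.96

39.0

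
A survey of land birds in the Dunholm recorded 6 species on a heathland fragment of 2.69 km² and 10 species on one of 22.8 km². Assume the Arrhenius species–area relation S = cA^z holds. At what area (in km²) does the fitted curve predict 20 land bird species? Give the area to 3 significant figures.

z = ln(10/6) / ln(22.8/2.69) = 0.5108 / 2.1372 = 0.2390
c = 6 / 2.69^0.2390 = 6 / 1.267 = 4.736
A = (20/4.736)^(1/0.2390) ⇒ ln A = ln(4.223)/0.2390 = 6.0268
A = e^6.0268 ≈ 414.4 km²

414 km²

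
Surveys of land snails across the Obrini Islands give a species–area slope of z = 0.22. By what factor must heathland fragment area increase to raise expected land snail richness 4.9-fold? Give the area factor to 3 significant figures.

(A₂/A₁)^0.22 = 4.9, so A₂/A₁ = 4.9^(1/0.22) = 4.9^4.545
ln(A₂/A₁) = ln 4.9 / 0.22 = 1.5892 / 0.22 = 7.2238
A₂/A₁ = e^7.2238 ≈ 1372

1370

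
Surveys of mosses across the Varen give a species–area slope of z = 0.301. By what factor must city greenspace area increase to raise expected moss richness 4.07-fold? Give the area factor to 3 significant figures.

(A₂/A₁)^0.301 = 4.07, so A₂/A₁ = 4.07^(1/0.301) = 4.07^3.322
ln(A₂/A₁) = ln 4.07 / 0.301 = 1.4036 / 0.301 = 4.6633
A₂/A₁ = e^4.6633 ≈ 106

106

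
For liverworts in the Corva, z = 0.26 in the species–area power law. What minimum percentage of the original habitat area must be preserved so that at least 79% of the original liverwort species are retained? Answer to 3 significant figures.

40.4%

Need (A_new/A_old)^0.26 = 0.79, so A_new/A_old = 0.79^(1/0.26) = 0.79^3.846
ln(A_new/A_old) = ln 0.79 / 0.26 = -0.2357 / 0.26 = -0.9066
A_new/A_old = e^-0.9066 ≈ 0.4039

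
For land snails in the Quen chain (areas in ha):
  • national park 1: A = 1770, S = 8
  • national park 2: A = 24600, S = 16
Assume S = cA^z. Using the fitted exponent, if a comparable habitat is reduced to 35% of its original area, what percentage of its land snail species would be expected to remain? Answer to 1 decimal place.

z = ln(16/8) / ln(24600/1770) = 0.6931 / 2.6318 = 0.2634
S_new/S_old = (A_new/A_old)^z = 0.35^0.2634 = exp(0.2634 × -1.0498) = 0.7584

75.8%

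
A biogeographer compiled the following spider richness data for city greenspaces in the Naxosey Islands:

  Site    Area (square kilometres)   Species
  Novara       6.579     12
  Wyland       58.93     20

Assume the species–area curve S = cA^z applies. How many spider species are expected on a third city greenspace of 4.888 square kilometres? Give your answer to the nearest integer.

z = ln(20/12) / ln(58.93/6.579) = 0.5108 / 2.1925 = 0.2330
c = 12 / 6.579^0.2330 = 12 / 1.551 = 7.737
S₃ = 7.737 × 4.888^0.2330 = 7.737 × 1.447 ≈ 11.2

11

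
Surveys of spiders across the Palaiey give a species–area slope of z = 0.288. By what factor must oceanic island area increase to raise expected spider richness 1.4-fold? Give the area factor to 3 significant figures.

3.22

(A₂/A₁)^0.288 = 1.4, so A₂/A₁ = 1.4^(1/0.288) = 1.4^3.472
ln(A₂/A₁) = ln 1.4 / 0.288 = 0.3365 / 0.288 = 1.1683
A₂/A₁ = e^1.1683 ≈ 3.217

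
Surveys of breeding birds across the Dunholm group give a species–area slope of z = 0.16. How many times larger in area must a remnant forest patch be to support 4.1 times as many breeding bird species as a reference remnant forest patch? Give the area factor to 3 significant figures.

(A₂/A₁)^0.16 = 4.1, so A₂/A₁ = 4.1^(1/0.16) = 4.1^6.25
ln(A₂/A₁) = ln 4.1 / 0.16 = 1.4110 / 0.16 = 8.8187
A₂/A₁ = e^8.8187 ≈ 6759

6760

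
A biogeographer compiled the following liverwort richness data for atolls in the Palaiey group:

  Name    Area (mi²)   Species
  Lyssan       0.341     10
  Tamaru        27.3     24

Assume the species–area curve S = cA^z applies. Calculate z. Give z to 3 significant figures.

0.200

Taking logs: ln S = ln c + z ln A, so z = (ln S₂ − ln S₁)/(ln A₂ − ln A₁).
z = ln(24/10) / ln(27.3/0.341) = ln(2.4) / ln(80.06) = 0.8755 / 4.3828 = 0.1998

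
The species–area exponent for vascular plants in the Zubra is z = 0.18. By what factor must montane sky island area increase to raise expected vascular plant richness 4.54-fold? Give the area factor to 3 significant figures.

(A₂/A₁)^0.18 = 4.54, so A₂/A₁ = 4.54^(1/0.18) = 4.54^5.556
ln(A₂/A₁) = ln 4.54 / 0.18 = 1.5129 / 0.18 = 8.4052
A₂/A₁ = e^8.4052 ≈ 4470

4470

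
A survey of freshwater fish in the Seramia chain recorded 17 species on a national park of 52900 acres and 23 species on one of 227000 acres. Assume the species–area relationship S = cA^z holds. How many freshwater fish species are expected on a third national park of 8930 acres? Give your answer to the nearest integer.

12

z = ln(23/17) / ln(227000/52900) = 0.3023 / 1.4565 = 0.2075
c = 17 / 52900^0.2075 = 17 / 9.556 = 1.779
S₃ = 1.779 × 8930^0.2075 = 1.779 × 6.606 ≈ 11.75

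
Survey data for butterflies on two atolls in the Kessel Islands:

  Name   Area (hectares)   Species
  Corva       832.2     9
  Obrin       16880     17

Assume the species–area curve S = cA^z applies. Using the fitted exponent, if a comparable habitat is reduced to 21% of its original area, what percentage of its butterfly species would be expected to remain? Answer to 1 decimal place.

71.9%

z = ln(17/9) / ln(16880/832.2) = 0.6360 / 3.0098 = 0.2113
S_new/S_old = (A_new/A_old)^z = 0.21^0.2113 = exp(0.2113 × -1.5606) = 0.7191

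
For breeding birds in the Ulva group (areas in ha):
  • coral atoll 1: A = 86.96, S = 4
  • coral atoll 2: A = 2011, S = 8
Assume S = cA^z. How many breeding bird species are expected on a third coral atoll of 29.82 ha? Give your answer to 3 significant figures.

z = ln(8/4) / ln(2011/86.96) = 0.6931 / 3.1409 = 0.2207
c = 4 / 86.96^0.2207 = 4 / 2.679 = 1.493
S₃ = 1.493 × 29.82^0.2207 = 1.493 × 2.115 ≈ 3.159

3.16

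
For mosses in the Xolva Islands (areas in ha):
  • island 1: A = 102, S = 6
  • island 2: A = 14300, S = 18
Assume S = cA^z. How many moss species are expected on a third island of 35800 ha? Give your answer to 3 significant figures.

z = ln(18/6) / ln(14300/102) = 1.0986 / 4.9430 = 0.2223
c = 6 / 102^0.2223 = 6 / 2.795 = 2.147
S₃ = 2.147 × 35800^0.2223 = 2.147 × 10.28 ≈ 22.07

22.1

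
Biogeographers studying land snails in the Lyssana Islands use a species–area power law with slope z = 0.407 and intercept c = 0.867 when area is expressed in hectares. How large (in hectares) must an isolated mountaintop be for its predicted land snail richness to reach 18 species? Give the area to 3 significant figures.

1720 hectares

18 = 0.867 × A^0.407  ⇒  A^0.407 = 18/0.867 = 20.76
ln A = ln(20.76) / 0.407 = 3.0331 / 0.407 = 7.4523
A = e^7.4523 ≈ 1724 hectares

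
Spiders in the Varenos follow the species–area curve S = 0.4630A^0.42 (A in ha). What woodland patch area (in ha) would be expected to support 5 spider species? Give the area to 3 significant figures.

289 ha

5 = 0.463 × A^0.42  ⇒  A^0.42 = 5/0.463 = 10.8
ln A = ln(10.8) / 0.42 = 2.3795 / 0.42 = 5.6654
A = e^5.6654 ≈ 288.7 ha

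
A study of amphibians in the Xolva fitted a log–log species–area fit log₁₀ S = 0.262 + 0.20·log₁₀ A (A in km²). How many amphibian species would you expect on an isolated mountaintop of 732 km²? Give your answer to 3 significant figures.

6.84

S = 1.828 × 732^0.2 = 1.828 × 3.74 ≈ 6.838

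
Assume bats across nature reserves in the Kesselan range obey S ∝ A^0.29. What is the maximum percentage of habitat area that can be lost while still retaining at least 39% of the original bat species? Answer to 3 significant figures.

Need (A_new/A_old)^0.29 = 0.39, so A_new/A_old = 0.39^(1/0.29) = 0.39^3.448
ln(A_new/A_old) = ln 0.39 / 0.29 = -0.9416 / 0.29 = -3.2469
A_new/A_old = e^-3.2469 ≈ 0.03889
Fraction that can be lost = 1 − 0.03889 = 0.9611

96.1%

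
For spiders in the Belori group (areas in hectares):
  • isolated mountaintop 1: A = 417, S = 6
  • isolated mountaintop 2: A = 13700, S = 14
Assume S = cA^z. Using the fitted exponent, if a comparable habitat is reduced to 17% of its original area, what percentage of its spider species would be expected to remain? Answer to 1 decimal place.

65.1%

z = ln(14/6) / ln(13700/417) = 0.8473 / 3.4921 = 0.2426
S_new/S_old = (A_new/A_old)^z = 0.17^0.2426 = exp(0.2426 × -1.7720) = 0.6505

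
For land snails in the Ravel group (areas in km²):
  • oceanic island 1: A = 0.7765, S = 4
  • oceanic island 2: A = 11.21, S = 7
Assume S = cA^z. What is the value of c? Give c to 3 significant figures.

z = ln(S₂/S₁) / ln(A₂/A₁) = ln(7/4) / ln(11.21/0.7765) = 0.5596 / 2.6698 = 0.2096
c = S₁ / A₁^z = 4 / 0.7765^0.2096 = 4 / 0.9484 = 4.218

4.22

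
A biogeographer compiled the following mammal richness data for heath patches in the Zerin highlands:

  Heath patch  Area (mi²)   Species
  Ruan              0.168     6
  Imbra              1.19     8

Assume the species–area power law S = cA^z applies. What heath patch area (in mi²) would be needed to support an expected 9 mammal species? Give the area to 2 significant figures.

2.7 mi²

z = ln(8/6) / ln(1.19/0.168) = 0.2877 / 1.9577 = 0.1469
c = 6 / 0.168^0.1469 = 6 / 0.7694 = 7.798
A = (9/7.798)^(1/0.1469) ⇒ ln A = ln(1.154)/0.1469 = 0.9755
A = e^0.9755 ≈ 2.652 mi²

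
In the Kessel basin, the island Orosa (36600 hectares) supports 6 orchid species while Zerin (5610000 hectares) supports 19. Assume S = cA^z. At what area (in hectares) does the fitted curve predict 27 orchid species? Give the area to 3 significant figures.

26000000 hectares

z = ln(19/6) / ln(5610000/36600) = 1.1527 / 5.0323 = 0.2291
c = 6 / 36600^0.2291 = 6 / 11.1 = 0.5406
A = (27/0.5406)^(1/0.2291) ⇒ ln A = ln(49.95)/0.2291 = 17.0742
A = e^17.0742 ≈ 26014393 hectares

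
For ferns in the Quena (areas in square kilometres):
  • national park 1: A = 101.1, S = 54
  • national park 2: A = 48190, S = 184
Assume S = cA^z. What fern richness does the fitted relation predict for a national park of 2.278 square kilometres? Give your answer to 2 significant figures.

25

z = ln(184/54) / ln(48190/101.1) = 1.2260 / 6.1668 = 0.1988
c = 54 / 101.1^0.1988 = 54 / 2.503 = 21.57
S₃ = 21.57 × 2.278^0.1988 = 21.57 × 1.178 ≈ 25.41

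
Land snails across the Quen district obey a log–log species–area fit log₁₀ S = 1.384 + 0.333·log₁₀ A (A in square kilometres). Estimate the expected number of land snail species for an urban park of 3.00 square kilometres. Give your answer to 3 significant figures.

S = 24.21 × 3^0.333 = 24.21 × 1.442 ≈ 34.9

34.9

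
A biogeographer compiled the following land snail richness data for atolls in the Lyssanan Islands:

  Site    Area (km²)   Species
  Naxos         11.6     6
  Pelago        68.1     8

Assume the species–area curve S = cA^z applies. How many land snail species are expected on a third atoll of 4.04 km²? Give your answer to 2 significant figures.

5.1

z = ln(8/6) / ln(68.1/11.6) = 0.2877 / 1.7700 = 0.1625
c = 6 / 11.6^0.1625 = 6 / 1.489 = 4.028
S₃ = 4.028 × 4.04^0.1625 = 4.028 × 1.255 ≈ 5.055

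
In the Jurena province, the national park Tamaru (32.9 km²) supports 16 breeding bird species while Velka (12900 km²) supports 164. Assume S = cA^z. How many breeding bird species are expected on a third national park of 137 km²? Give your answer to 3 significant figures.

z = ln(164/16) / ln(12900/32.9) = 2.3273 / 5.9715 = 0.3897
c = 16 / 32.9^0.3897 = 16 / 3.902 = 4.1
S₃ = 4.1 × 137^0.3897 = 4.1 × 6.804 ≈ 27.9

27.9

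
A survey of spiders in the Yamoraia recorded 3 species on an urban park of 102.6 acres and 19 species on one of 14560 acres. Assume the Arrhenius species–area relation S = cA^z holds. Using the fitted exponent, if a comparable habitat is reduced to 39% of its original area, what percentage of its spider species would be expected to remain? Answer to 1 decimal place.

z = ln(19/3) / ln(14560/102.6) = 1.8458 / 4.9552 = 0.3725
S_new/S_old = (A_new/A_old)^z = 0.39^0.3725 = exp(0.3725 × -0.9416) = 0.7042

70.4%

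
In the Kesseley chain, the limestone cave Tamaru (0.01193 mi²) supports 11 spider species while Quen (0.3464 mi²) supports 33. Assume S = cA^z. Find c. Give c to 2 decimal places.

46.63

z = ln(S₂/S₁) / ln(A₂/A₁) = ln(33/11) / ln(0.3464/0.01193) = 1.0986 / 3.3685 = 0.3261
c = S₁ / A₁^z = 11 / 0.01193^0.3261 = 11 / 0.2359 = 46.63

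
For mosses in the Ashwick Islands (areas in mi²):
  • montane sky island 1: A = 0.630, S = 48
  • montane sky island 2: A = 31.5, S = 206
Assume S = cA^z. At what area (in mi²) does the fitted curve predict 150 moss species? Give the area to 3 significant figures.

13.4 mi²

z = ln(206/48) / ln(31.5/0.63) = 1.4567 / 3.9120 = 0.3724
c = 48 / 0.63^0.3724 = 48 / 0.8419 = 57.01
A = (150/57.01)^(1/0.3724) ⇒ ln A = ln(2.631)/0.3724 = 2.5980
A = e^2.5980 ≈ 13.44 mi²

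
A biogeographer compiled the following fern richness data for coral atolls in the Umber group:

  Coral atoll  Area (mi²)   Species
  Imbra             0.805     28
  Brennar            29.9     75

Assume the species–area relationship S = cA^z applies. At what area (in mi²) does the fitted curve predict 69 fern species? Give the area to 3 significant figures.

22.0 mi²

z = ln(75/28) / ln(29.9/0.805) = 0.9853 / 3.6148 = 0.2726
c = 28 / 0.805^0.2726 = 28 / 0.9426 = 29.71
A = (69/29.71)^(1/0.2726) ⇒ ln A = ln(2.323)/0.2726 = 3.0920
A = e^3.0920 ≈ 22.02 mi²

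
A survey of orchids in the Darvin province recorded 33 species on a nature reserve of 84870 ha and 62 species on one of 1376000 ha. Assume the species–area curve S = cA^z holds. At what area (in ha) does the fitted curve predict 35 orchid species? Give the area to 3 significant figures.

110000 ha

z = ln(62/33) / ln(1376000/84870) = 0.6306 / 2.7858 = 0.2264
c = 33 / 84870^0.2264 = 33 / 13.05 = 2.528
A = (35/2.528)^(1/0.2264) ⇒ ln A = ln(13.84)/0.2264 = 11.6088
A = e^11.6088 ≈ 110063 ha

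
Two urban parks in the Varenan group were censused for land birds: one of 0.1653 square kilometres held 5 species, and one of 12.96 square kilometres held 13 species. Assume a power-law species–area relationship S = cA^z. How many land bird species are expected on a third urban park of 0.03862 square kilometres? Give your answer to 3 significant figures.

z = ln(13/5) / ln(12.96/0.1653) = 0.9555 / 4.3619 = 0.2191
c = 5 / 0.1653^0.2191 = 5 / 0.6741 = 7.417
S₃ = 7.417 × 0.03862^0.2191 = 7.417 × 0.4903 ≈ 3.636

3.64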